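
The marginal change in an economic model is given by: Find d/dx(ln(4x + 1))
Chain rule: d/dx[ln(u)] = u'/u where u = 4x+1
u' = 4

Answer: (4)/(4x+1)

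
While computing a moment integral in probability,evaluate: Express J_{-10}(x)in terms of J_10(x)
For integer n: J_{-n}(x) = (-1)^n J_n(x)
With n = 10: J_{-10}(x) = (-1)^10 J_10(x) = J_10(x)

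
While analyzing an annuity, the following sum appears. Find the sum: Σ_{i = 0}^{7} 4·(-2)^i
Geometric series: S=a(1 - r^n)/(1 - r)
a=4, r=-2, n=8
S=4(1-256)/3=-340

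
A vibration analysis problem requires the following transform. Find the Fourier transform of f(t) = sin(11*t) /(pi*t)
sin(W * t)/(pi * t) = (W/pi) * sinc(W * t/pi) is the impulse response of the ideal low-pass filter with cutoff W (here W = 11).
Its Fourier transform is a rectangular function:
F(omega) = 1 for |omega| < 11, 0 otherwise

Answer: rect(omega/22) [i.e., 1 for |omega| < 11, 0 otherwise]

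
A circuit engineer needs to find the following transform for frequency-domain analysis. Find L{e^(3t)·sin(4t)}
First shifting: L{e^(at)f(t)}=F(s-a)
L{sin(4t)}=4/(s² + 16)
Shift: 4/((s-3)² + 16)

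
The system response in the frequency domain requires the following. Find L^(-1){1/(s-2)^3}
L^(-1){1/(s-a)^n}=t^(n-1)·e^(at)/(n-1)!
Here a=2, n=3: t^2·e^(2t)/2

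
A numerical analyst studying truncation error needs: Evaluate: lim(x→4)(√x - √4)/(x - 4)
Multiply by conjugate (√x+√4)/(√x+√4):
=(x - 4)/((x - 4)(√x+√4))=1/(√x+√4)
As x → 4: 1/(2√4)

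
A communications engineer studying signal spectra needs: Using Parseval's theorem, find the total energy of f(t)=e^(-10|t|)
Parseval's theorem: E=integral |f(t)|^2 dt=(1/2pi) integral |F(omega)|^2 domega
E=integral_{-inf}^{inf} e^(-20|t|) dt=2*integral_0^inf e^(-20t) dt=2/(2*10)=1/10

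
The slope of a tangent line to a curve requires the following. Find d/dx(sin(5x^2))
Chain rule: d/dx[sin(u)]=cos(u)·u' where u=5x^2
u'=10x

Answer: 10x·cos(5x^2)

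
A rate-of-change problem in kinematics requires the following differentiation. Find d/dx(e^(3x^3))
Chain rule: d/dx[e^u] = e^u · u' where u = 3x^3
u' = 9x^2

Answer: 9x^2·e^(3x^3)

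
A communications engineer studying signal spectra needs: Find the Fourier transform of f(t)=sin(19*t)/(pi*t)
sin(W*t)/(pi*t) = (W/pi)*sinc(W*t/pi) is the impulse response of the ideal low-pass filter with cutoff W (here W = 19).
Its Fourier transform is a rectangular function:
F(omega) = 1 for |omega| < 19, 0 otherwise

Answer: rect(omega/38) [i.e., 1 for |omega| < 19, 0 otherwise]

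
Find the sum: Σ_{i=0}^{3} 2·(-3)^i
Geometric series: S = a(1 - r^n)/(1 - r)
a = 2, r = -3, n = 4
S = 2(1-81)/4 = -40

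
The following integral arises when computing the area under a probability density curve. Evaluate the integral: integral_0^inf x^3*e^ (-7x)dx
This is a Gamma integral. Substitute u=7x (du=7 dx):
integral_0^inf x^3*e^(-7x) dx=(1/7^4) integral_0^inf u^3*e^(-u) du
=Gamma(4)/7^4=3!/7^4=6/2401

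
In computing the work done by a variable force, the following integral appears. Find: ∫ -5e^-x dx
Since d/dx[e^-x]=- e^-x, we get 5e^-x+C

Answer: 5e^-x+C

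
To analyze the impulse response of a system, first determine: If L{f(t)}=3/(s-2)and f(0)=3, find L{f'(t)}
L{f'(t)} = s·F(s) - f(0) = 3s/(s-2)-3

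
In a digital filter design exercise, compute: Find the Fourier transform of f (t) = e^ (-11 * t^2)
The Fourier transform of a Gaussian e^(-a * t^2) is sqrt(pi/a) * e^(-omega^2/(4a)).
With a=11: F(omega)=sqrt(pi/11) * e^(-omega^2/44)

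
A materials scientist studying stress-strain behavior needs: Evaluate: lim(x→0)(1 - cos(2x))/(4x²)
Using 1-cos(u) ≈ u²/2 for small u:
(1-cos(2x)) ≈ (2x)²/2 = 4x²/2
So limit = 4/(2·4) = 1/2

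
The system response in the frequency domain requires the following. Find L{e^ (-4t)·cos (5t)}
First shifting: L{e^(at)f(t)} = F(s-a)
L{cos(5t)} = s/(s²+25)
Shift: (s+4)/((s+4)²+25)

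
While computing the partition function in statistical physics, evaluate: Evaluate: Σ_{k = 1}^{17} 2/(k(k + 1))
Partial fractions: 2/(k(k+1)) = 2/k - 2/(k+1)
Telescoping sum: 2(1-1/18) = 2·17/18

Answer: 17/9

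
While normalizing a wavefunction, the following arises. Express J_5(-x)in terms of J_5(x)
For integer n: J_n(-x) = (-1)^n J_n(x)
With n = 5: J_5(-x) = (-1)^5 J_5(x) = -J_5(x)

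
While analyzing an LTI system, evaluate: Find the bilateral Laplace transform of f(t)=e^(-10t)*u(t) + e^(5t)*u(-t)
For e^(-10t)*u(t): L = 1/(s + 10), Re(s) > -10
For e^(5t)*u(-t): L = -1/(s-5), Re(s) < 5
Combined: F(s) = 1/(s + 10) - 1/(s-5), -10 < Re(s) < 5

Answer: 1/(s + 10) - 1/(s-5), ROC: -10 < Re(s) < 5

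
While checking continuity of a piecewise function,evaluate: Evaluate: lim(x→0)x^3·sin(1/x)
Squeeze theorem: -|x^3| ≤ x^3·sin(1/x) ≤ |x^3|
Since x^3 → 0 as x → 0, by squeeze theorem the limit is 0

Answer: 0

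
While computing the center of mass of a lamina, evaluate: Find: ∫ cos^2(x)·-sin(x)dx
Let u=cos(x), du=-sin(x) dx
∫ u^2 du=u^3/3 + C

Answer: cos^3(x)/3 + C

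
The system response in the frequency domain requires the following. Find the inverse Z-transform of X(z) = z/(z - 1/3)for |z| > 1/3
Standard pair: z/(z-a) <-> a^n * u[n] for causal signals
With a = 1/3: x[n] = (1/3)^n * u[n]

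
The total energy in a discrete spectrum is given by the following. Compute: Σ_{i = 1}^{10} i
Using formula: Σ i^1 = n(n+1)/2 = 10·11/2 = 55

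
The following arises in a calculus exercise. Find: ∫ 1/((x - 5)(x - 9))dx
Partial fractions: 1/((x-5)(x-9)) = A/(x-5)+B/(x-9)
A = -1/4, B = 1/4
∫ [-1/4· 1/(x-5)+1/4· 1/(x-9)] dx
= (1/4)[ln|x-9| - ln|x-5|]+C

Answer: (1/4)·ln|(x-9)/(x-5)|+C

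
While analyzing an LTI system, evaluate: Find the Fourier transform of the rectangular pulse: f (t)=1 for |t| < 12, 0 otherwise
F(omega)=integral from -12 to 12 of e^(-j*omega*t) dt
=2*sin(12*omega)/omega=24*sinc(12*omega/pi)

Answer: 2*sin(12*omega)/omega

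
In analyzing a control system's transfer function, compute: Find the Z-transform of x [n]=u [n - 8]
Using the time-shift property: Z{u[n-8]}=z^(-8)*z/(z-1)
=z^(-7)/(z-1)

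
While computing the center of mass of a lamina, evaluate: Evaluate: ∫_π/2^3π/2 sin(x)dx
Antiderivative: -cos(x)
Evaluate at bounds: [-cos(1·3π/2)/1] - [-cos(1·π/2)/1]
= (-(0)+(0))/1 = 0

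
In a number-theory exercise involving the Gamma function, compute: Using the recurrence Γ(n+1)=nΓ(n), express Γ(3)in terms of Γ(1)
Γ(3)=2Γ(2)=2·1Γ(1)=...=2!·Γ(1)=2·Γ(1)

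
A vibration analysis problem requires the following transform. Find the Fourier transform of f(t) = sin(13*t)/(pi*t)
sin(W * t)/(pi * t) = (W/pi) * sinc(W * t/pi) is the impulse response of the ideal low-pass filter with cutoff W (here W = 13).
Its Fourier transform is a rectangular function:
F(omega) = 1 for |omega| < 13, 0 otherwise

Answer: rect(omega/26) [i.e., 1 for |omega| < 13, 0 otherwise]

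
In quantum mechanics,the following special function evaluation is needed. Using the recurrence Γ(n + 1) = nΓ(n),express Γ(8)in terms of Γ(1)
Γ(8) = 7Γ(7) = 7·6Γ(6) = ... = 7!·Γ(1) = 5040·Γ(1)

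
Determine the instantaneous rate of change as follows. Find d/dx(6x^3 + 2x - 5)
Power rule: d/dx(ax^n)=n·a·x^(n-1)
Term by term: 18·x^2+2

Answer: 18x^2+2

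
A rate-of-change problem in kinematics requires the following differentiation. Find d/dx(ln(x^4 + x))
Chain rule: d/dx[ln(u)] = u'/u where u = x^4 + x
u' = 4x^3 + 1

Answer: (4x^3 + 1)/(x^4 + x)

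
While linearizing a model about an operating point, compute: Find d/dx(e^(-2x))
Chain rule: d/dx[e^u] = e^u · u' where u = -2x
u' = -2

Answer: -2·e^(-2x)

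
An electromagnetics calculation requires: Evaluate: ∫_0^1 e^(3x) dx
Antiderivative: (1/3)e^(3x)
Evaluate: (1/3)(e^3-1)

Answer: (e^3-1)/3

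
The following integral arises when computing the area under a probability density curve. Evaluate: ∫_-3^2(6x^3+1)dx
Step 1: Find antiderivative F(x)=(3/2)x^4+x
Step 2: F(2) - F(-3)=26 - (237/2)=-185/2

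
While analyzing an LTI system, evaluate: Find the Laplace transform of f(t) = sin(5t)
L{sin(wt)} = w/(s²+w²)
L{sin(5t)} = 5/(s²+25)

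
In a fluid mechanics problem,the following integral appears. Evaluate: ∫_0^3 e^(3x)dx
Antiderivative: (1/3)e^(3x)
Evaluate: (1/3)(e^9 - 1)

Answer: (e^9 - 1)/3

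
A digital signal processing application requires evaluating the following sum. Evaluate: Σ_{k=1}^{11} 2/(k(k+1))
Partial fractions: 2/(k(k+1)) = 2/k - 2/(k+1)
Telescoping sum: 2(1-1/12) = 2·11/12

Answer: 11/6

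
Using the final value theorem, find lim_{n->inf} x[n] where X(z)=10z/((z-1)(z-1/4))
Final value theorem: lim x[n]=lim_{z->1} (z-1)*X(z)
(z-1)*X(z)=10z/(z-1/4)
As z->1: 10/(1 - 1/4)=10/(3/4)=40/3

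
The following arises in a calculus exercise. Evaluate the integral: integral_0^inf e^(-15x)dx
integral_0^inf e^(-15x) dx=[-1/15*e^(-15x)]_0^inf
=0 - (-1/15)=1/15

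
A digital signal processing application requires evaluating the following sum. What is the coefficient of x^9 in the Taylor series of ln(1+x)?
ln(1 + x) = Σ (-1)^(n + 1) x^n/n
Coefficient of x^9 = (-1)^10/9 = 1/9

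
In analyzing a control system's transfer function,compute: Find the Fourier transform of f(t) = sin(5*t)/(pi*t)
sin(W * t)/(pi * t)=(W/pi) * sinc(W * t/pi) is the impulse response of the ideal low-pass filter with cutoff W (here W=5).
Its Fourier transform is a rectangular function:
F(omega)=1 for |omega| < 5, 0 otherwise

Answer: rect(omega/10) [i.e., 1 for |omega| < 5, 0 otherwise]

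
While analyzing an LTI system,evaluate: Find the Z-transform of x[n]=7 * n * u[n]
Z{n * u[n]}=z/(z-1)^2
By linearity: Z{7 * n * u[n]}=7z/(z-1)^2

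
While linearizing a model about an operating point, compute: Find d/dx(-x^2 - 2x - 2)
Power rule: d/dx(ax^n)=n·a·x^(n-1)
Term by term: -2·x - 2

Answer: -2x - 2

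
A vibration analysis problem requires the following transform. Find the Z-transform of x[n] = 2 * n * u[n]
Z{n * u[n]} = z/(z-1)^2
By linearity: Z{2 * n * u[n]} = 2z/(z-1)^2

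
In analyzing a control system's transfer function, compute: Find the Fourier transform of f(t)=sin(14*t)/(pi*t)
sin(W * t)/(pi * t) = (W/pi) * sinc(W * t/pi) is the impulse response of the ideal low-pass filter with cutoff W (here W = 14).
Its Fourier transform is a rectangular function:
F(omega) = 1 for |omega| < 14, 0 otherwise

Answer: rect(omega/28) [i.e., 1 for |omega| < 14, 0 otherwise]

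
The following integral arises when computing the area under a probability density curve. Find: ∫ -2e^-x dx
Since d/dx[e^-x] = - e^-x, we get 2e^-x + C

Answer: 2e^-x + C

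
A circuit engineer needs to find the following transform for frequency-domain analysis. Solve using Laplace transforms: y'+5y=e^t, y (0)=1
Take L: sY - 1 + 5Y = 1/(s-1)
Y(s + 5) = 1/(s-1) + 1
Y = 1/((s-1)(s + 5)) + 1/(s + 5)
Partial fractions: 1/((s-1)(s + 5)) = (1/6)/(s-1) - (1/6)/(s + 5)
So Y = (1/6)/(s-1) + (5/6)/(s + 5)
Inverse Laplace transform (L^(-1){1/(s-1)} = e^t, L^(-1){1/(s + 5)} = e^(-5t)):

Answer: y(t) = (1/6)·e^t + (5/6)·e^(-5t)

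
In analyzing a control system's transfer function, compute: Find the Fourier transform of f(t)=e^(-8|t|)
Using the standard pair: F{e^(-a|t|)}=2a/(a^2 + omega^2)
With a=8: F(omega)=16/(64 + omega^2)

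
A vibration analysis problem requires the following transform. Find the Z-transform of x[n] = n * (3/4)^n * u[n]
Using the property Z{n*a^n*u[n]} = az/(z-a)^2
With a = 3/4: X(z) = (3/4)z/(z - 3/4)^2, |z| > 3/4

Answer: (3/4)z/(z - 3/4)^2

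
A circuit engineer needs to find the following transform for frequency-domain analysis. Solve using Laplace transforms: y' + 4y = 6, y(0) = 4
Take L of both sides: sY(s)-4+4Y(s)=6/s
Y(s)(s+4)=6/s+4
Y(s)=6/(s(s+4))+4/(s+4)
Partial fractions: 6/(s(s+4))=(3/2)/s - (3/2)/(s+4)
So Y(s)=(3/2)/s+(5/2)/(s+4)
Inverse transform (L^(-1){1/s}=1, L^(-1){1/(s+4)}=e^(-4t)):

Answer: y(t)=3/2+(5/2)·e^(-4t)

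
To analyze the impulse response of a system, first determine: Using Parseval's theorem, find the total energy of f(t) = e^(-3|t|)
Parseval's theorem: E = integral |f(t)|^2 dt = (1/2pi) integral |F(omega)|^2 domega
E = integral_{-inf}^{inf} e^(-6|t|) dt = 2*integral_0^inf e^(-6t) dt = 2/(2*3) = 1/3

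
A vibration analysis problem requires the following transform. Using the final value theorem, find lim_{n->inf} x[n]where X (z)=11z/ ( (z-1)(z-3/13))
Final value theorem: lim x[n]=lim_{z->1} (z-1) * X(z)
(z-1) * X(z)=11z/(z-3/13)
As z->1: 11/(1 - 3/13)=11/(10/13)=143/10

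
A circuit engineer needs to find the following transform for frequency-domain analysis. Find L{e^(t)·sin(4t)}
First shifting: L{e^(at)f(t)}=F(s-a)
L{sin(4t)}=4/(s² + 16)
Shift: 4/((s-1)² + 16)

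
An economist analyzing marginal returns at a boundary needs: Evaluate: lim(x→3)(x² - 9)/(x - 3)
Factor: (x² - 9) = (x-3)(x + 3)
Cancel (x-3): lim(x→3) (x + 3) = 6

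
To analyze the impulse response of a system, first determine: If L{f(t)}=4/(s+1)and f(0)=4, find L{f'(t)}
L{f'(t)}=s·F(s) - f(0)=4s/(s+1)-4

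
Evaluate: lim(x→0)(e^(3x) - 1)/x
L'Hôpital (0/0): lim 3e^(3x)/1=3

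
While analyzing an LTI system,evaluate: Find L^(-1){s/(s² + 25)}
L^(-1){s/(s²+w²)}=cos(wt)
Here w=5

Answer: cos(5t)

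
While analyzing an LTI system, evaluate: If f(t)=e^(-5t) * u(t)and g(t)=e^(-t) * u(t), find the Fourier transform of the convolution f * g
By the convolution theorem: F{f * g}=F(omega) * G(omega)
F(omega)=1/(5 + j * omega), G(omega)=1/(1 + j * omega)
F{f * g}=1/((5 + j * omega)(1 + j * omega))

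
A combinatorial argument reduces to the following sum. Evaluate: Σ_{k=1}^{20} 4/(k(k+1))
Partial fractions: 4/(k(k + 1)) = 4/k - 4/(k + 1)
Telescoping sum: 4(1 - 1/21) = 4·20/21

Answer: 80/21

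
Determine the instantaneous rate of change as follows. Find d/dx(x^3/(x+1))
Quotient rule: (f/g)'=(f'g - fg')/g²
f=x^3, f'=3x^2
g=x+1, g'=1

Answer: (3x^2·(x+1) - x^3)/(x+1)²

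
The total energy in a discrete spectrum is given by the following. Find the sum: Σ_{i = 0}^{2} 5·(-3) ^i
Geometric series: S = a(1 - r^n)/(1 - r)
a = 5, r = -3, n = 3
S = 5(1 + 27)/4 = 35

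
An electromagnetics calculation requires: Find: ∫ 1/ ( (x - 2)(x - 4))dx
Partial fractions: 1/((x-2)(x-4)) = A/(x-2)+B/(x-4)
A = -1/2, B = 1/2
∫ [-1/2· 1/(x-2)+1/2· 1/(x-4)] dx
= (1/2)[ln|x-4| - ln|x-2|]+C

Answer: (1/2)·ln|(x-4)/(x-2)|+C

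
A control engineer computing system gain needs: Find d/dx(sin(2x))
Chain rule: d/dx[sin(u)] = cos(u)·u' where u = 2x
u' = 2

Answer: 2·cos(2x)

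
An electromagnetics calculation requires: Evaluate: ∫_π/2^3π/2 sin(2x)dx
Antiderivative: -cos(2x)/2
Evaluate at bounds: [-cos(2·3π/2)/2] - [-cos(2·π/2)/2]
=(-(-1)+(-1))/2=0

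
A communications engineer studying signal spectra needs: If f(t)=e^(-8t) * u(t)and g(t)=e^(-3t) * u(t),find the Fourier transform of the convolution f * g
By the convolution theorem: F{f*g}=F(omega)*G(omega)
F(omega)=1/(8+j*omega), G(omega)=1/(3+j*omega)
F{f*g}=1/((8+j*omega)(3+j*omega))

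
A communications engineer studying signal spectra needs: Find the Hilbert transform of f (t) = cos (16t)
The Hilbert transform shifts each frequency component by -pi/2.
H{cos(wt)}=sin(wt)
With w=16: H{cos(16t)}=sin(16t)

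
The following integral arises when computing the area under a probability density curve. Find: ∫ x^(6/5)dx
Power rule: ∫ x^(6/5) dx=x^(11/5)/(11/5)+C

Answer: (5/11)·x^(11/5)+C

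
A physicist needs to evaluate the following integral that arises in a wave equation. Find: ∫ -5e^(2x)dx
Since d/dx[e^(2x)]=2e^(2x), we get -5/2 e^(2x) + C

Answer: (-5/2)e^(2x) + C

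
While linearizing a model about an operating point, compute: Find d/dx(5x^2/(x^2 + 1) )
Quotient rule: (f/g)'=(f'g - fg')/g²
f=5x^2, f'=10x
g=x^2+1, g'=2x

Answer: (10x·(x^2+1)-10x^3)/(x^2+1)²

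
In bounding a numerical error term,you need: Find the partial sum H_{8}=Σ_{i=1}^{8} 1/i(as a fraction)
H_8 = 1+1/2+1/3+...+1/8
= 761/280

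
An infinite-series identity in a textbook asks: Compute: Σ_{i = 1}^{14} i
Using formula: Σ i^1 = n(n + 1)/2 = 14·15/2 = 105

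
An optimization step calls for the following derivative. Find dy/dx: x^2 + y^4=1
Differentiate: 2x+4y^3·(dy/dx)=0
dy/dx=-2x/(4y^3)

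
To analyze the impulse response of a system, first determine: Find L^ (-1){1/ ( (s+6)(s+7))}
Partial fractions: 1/((s + 6)(s + 7))=A/(s + 6) + B/(s + 7)
Cover-up: A=1/(s + 7)|_{s=-6}=1; B=1/(s + 6)|_{s=-7}=-1
L^(-1)=e^(-6t) - e^(-7t)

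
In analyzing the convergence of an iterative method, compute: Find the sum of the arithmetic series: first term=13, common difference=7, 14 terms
Last term: a_n=13+(14-1)·7=104
Sum=n(a_1+a_n)/2=14(13+104)/2=819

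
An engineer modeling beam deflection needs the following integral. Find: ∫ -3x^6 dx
Using power rule: ∫ -3x^6 dx=-3/7 x^7 + C=(-3/7)x^7 + C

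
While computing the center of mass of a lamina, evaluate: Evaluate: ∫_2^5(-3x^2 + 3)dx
Step 1: Find antiderivative F(x)=-x^3+3x
Step 2: F(5) - F(2)=-110 - (-2)=-108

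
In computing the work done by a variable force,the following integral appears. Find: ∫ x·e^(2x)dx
Integration by parts: u=x, dv=e^(2x) dx
du=dx, v=e^(2x)/2
=x·e^(2x)/2 - ∫ e^(2x)/2 dx
=x·e^(2x)/2 - e^(2x)/4 + C

Answer: e^(2x)(x/2 - 1/4) + C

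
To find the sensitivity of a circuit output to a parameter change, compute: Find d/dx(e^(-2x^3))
Chain rule: d/dx[e^u]=e^u · u' where u=-2x^3
u'=-6x^2

Answer: -6x^2·e^(-2x^3)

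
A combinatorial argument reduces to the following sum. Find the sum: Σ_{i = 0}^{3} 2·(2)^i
Geometric series: S = a(1 - r^n)/(1 - r)
a = 2, r = 2, n = 4
S = 2(1-16)/-1 = 30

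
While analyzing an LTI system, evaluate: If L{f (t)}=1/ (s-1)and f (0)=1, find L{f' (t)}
L{f'(t)} = s·F(s) - f(0) = s/(s-1) - 1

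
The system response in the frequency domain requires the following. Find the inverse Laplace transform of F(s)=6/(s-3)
L^(-1){6/(s-a)} = c·e^(at)
Here a = 3, c = 6

Answer: 6e^(3t)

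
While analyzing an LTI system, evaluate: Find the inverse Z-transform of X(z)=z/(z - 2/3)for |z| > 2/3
Standard pair: z/(z-a) <-> a^n * u[n] for causal signals
With a=2/3: x[n]=(2/3)^n * u[n]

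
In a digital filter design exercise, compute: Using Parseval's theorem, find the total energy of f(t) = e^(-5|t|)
Parseval's theorem: E = integral |f(t)|^2 dt = (1/2pi) integral |F(omega)|^2 domega
E = integral_{-inf}^{inf} e^(-10|t|) dt = 2*integral_0^inf e^(-10t) dt = 2/(2*5) = 1/5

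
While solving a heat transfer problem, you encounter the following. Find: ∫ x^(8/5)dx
Power rule: ∫ x^(8/5) dx = x^(13/5)/(13/5) + C

Answer: (5/13)·x^(13/5) + C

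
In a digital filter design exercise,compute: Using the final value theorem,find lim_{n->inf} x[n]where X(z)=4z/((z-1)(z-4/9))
Final value theorem: lim x[n]=lim_{z->1} (z-1)*X(z)
(z-1)*X(z)=4z/(z-4/9)
As z->1: 4/(1-4/9)=4/(5/9)=36/5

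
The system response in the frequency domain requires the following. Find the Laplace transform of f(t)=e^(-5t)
L{e^(at)}=1/(s-a)
L{e^(-5t)}=1/(s+5)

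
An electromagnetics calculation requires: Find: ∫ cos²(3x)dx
Using identity cos²(u)=(1+cos(2u))/2:
∫ (1+cos(6x))/2 dx=x/2+sin(6x)/12+C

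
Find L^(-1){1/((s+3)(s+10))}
Partial fractions: 1/((s + 3)(s + 10))=A/(s + 3) + B/(s + 10)
Cover-up: A=1/(s + 10)|_{s=-3}=1/7; B=1/(s + 3)|_{s=-10}=-1/7
L^(-1)=(1/7)e^(-3t) - (1/7)e^(-10t)

Answer: (1/7)(e^(-3t) - e^(-10t))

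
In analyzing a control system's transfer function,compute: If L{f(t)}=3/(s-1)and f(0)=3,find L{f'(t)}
L{f'(t)}=s·F(s) - f(0)=3s/(s-1)-3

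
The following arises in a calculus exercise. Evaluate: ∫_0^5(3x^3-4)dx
Step 1: Find antiderivative F(x)=(3/4)x^4-4x
Step 2: F(5) - F(0)=1795/4 - (0)=1795/4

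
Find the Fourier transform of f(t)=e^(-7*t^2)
The Fourier transform of a Gaussian e^(-a*t^2) is sqrt(pi/a)*e^(-omega^2/(4a)).
With a=7: F(omega)=sqrt(pi/7)*e^(-omega^2/28)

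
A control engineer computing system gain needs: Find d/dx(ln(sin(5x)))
Chain rule: d/dx[ln(u)]=u'/u where u=sin(5x)
u'=5cos(5x)

Answer: (5cos(5x))/(sin(5x))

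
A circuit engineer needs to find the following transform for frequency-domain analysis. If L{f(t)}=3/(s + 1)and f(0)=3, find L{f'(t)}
L{f'(t)}=s·F(s) - f(0)=3s/(s + 1) - 3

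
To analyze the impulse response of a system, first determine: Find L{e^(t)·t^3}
First shifting: L{e^(at)f(t)}=F(s-a)
L{t^3}=6/s^4
Shift s → s-1: 6/(s-1)^4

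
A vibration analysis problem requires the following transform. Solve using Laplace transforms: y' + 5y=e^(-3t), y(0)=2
Take L: sY - 2+5Y=1/(s+3)
Y(s+5)=1/(s+3)+2
Y=1/((s+3)(s+5))+2/(s+5)
Partial fractions: 1/((s+3)(s+5))=(1/2)/(s+3) - (1/2)/(s+5)
So Y=(1/2)/(s+3)+(3/2)/(s+5)
Inverse Laplace transform (L^(-1){1/(s+3)}=e^(-3t), L^(-1){1/(s+5)}=e^(-5t)):

Answer: y(t)=(1/2)·e^(-3t)+(3/2)·e^(-5t)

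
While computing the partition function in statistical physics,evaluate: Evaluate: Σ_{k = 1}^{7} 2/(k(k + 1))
Partial fractions: 2/(k(k + 1))=2/k - 2/(k + 1)
Telescoping sum: 2(1 - 1/8)=2·7/8

Answer: 7/4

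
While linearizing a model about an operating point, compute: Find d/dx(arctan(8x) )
d/dx[arctan(u)] = u'/(1 + u²), u = 8x, u' = 8

Answer: 8/(1 + 64x²)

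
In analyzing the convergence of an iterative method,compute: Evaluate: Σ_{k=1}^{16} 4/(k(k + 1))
Partial fractions: 4/(k(k+1)) = 4/k - 4/(k+1)
Telescoping sum: 4(1-1/17) = 4·16/17

Answer: 64/17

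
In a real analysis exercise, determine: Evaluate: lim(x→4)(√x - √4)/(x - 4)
Multiply by conjugate (√x + √4)/(√x + √4):
=(x - 4)/((x - 4)(√x + √4))=1/(√x + √4)
As x → 4: 1/(2√4)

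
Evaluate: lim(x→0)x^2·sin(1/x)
Squeeze theorem: -|x^2| ≤ x^2·sin(1/x) ≤ |x^2|
Since x^2 → 0 as x → 0, by squeeze theorem the limit is 0

Answer: 0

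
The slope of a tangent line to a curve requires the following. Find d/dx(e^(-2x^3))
Chain rule: d/dx[e^u]=e^u · u' where u=-2x^3
u'=-6x^2

Answer: -6x^2·e^(-2x^3)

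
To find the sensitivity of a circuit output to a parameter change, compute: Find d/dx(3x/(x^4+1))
Quotient rule: (f/g)' = (f'g - fg')/g²
f = 3x, f' = 3
g = x^4+1, g' = 4x^3

Answer: (3·(x^4+1)-12x^4)/(x^4+1)²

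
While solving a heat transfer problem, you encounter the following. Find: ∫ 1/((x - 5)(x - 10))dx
Partial fractions: 1/((x-5)(x-10)) = A/(x-5) + B/(x-10)
A = -1/5, B = 1/5
∫ [-1/5· 1/(x-5) + 1/5· 1/(x-10)] dx
= (1/5)[ln|x-10| - ln|x-5|] + C

Answer: (1/5)·ln|(x-10)/(x-5)| + C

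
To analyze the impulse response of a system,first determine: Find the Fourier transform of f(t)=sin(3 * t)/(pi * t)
sin(W*t)/(pi*t) = (W/pi)*sinc(W*t/pi) is the impulse response of the ideal low-pass filter with cutoff W (here W = 3).
Its Fourier transform is a rectangular function:
F(omega) = 1 for |omega| < 3, 0 otherwise

Answer: rect(omega/6) [i.e., 1 for |omega| < 3, 0 otherwise]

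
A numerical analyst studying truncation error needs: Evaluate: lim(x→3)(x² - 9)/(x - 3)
Factor: (x² - 9) = (x-3)(x + 3)
Cancel (x-3): lim(x→3) (x + 3) = 6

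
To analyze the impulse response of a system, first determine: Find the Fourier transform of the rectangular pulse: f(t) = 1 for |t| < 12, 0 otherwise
F(omega) = integral from -12 to 12 of e^(-j*omega*t) dt
= 2*sin(12*omega)/omega = 24*sinc(12*omega/pi)

Answer: 2*sin(12*omega)/omega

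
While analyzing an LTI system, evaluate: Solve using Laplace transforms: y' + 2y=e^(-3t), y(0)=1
Take L: sY - 1 + 2Y=1/(s + 3)
Y(s + 2)=1/(s + 3) + 1
Y=1/((s + 3)(s + 2)) + 1/(s + 2)
Partial fractions: 1/((s + 3)(s + 2))=-1/(s + 3) + 1/(s + 2)
So Y=-1/(s + 3) + 2/(s + 2)
Inverse Laplace transform (L^(-1){1/(s + 3)}=e^(-3t), L^(-1){1/(s + 2)}=e^(-2t)):

Answer: y(t)=-1·e^(-3t) + 2·e^(-2t)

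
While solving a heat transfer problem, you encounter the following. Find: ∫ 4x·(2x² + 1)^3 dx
Let u = 2x² + 1, du = 4x dx
∫ u^3 du = u^4/4 + C

Answer: (2x² + 1)^4/4 + C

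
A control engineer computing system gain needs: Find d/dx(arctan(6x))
d/dx[arctan(u)]=u'/(1+u²), u=6x, u'=6

Answer: 6/(1+36x²)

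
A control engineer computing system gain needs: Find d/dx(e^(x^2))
Chain rule: d/dx[e^u]=e^u · u' where u=x^2
u'=2x

Answer: 2x·e^(x^2)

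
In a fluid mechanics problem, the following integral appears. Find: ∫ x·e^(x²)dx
Let u=x², du=2x dx
∫ (1/2)e^u du=e^u/2+C

Answer: e^(x²)/2+C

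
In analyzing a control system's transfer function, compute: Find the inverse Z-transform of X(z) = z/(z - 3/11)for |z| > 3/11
Standard pair: z/(z-a) <-> a^n*u[n] for causal signals
With a=3/11: x[n]=(3/11)^n*u[n]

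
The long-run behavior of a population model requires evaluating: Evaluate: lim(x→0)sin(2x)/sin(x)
sin(u) ≈ u for small u:
sin(2x)/sin(x) ≈ 2x/(x) = 2/1

Answer: 2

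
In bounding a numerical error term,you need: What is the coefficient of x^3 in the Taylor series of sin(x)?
sin(x)=Σ (-1)^k x^(2k+1)/(2k+1)!
For x^3: (-1)^1/3!=-1/6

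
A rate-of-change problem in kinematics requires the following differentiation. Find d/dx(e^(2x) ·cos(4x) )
Product rule: (fg)'=f'g + fg'
f=e^(2x), f'=2·e^(2x)
g=cos(4x), g'=-4·sin(4x)

Answer: 2·e^(2x)·cos(4x) - 4·e^(2x)·sin(4x)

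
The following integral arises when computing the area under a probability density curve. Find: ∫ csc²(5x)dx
Since d/dx[-cot(5x)]=5csc²(5x), integral=-cot(5x)/5 + C

Answer: (-1/5)cot(5x) + C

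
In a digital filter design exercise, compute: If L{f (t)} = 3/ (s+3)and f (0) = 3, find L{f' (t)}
L{f'(t)}=s·F(s) - f(0)=3s/(s+3)-3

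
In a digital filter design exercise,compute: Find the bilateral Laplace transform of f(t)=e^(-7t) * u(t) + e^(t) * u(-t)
For e^(-7t)*u(t): L = 1/(s+7), Re(s) > -7
For e^(t)*u(-t): L = -1/(s-1), Re(s) < 1
Combined: F(s) = 1/(s+7)-1/(s-1), -7 < Re(s) < 1

Answer: 1/(s+7)-1/(s-1), ROC: -7 < Re(s) < 1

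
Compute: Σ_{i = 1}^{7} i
Using formula: Σ i^1=n(n + 1)/2=7·8/2=28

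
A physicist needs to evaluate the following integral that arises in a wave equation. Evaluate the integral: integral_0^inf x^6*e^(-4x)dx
This is a Gamma integral. Substitute u = 4x (du = 4 dx):
integral_0^inf x^6 * e^(-4x) dx = (1/4^7) integral_0^inf u^6 * e^(-u) du
= Gamma(7)/4^7 = 6!/4^7 = 720/16384

Answer: 45/1024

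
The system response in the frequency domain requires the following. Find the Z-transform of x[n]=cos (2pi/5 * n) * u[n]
Z{cos(w0*n)*u[n]}=z(z - cos(w0))/(z^2-2z*cos(w0)+1)
With w0=2pi/5: X(z)=z(z - cos(2pi/5))/(z^2-2z*cos(2pi/5)+1)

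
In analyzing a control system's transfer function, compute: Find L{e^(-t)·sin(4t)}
First shifting: L{e^(at)f(t)}=F(s-a)
L{sin(4t)}=4/(s²+16)
Shift: 4/((s+1)²+16)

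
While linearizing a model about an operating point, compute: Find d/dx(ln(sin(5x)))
Chain rule: d/dx[ln(u)] = u'/u where u = sin(5x)
u' = 5cos(5x)

Answer: (5cos(5x))/(sin(5x))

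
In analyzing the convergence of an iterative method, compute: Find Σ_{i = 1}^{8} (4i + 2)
= 4·Σ i+2·8 = 4·36+16 = 160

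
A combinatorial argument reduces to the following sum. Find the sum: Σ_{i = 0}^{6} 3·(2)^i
Geometric series: S = a(1 - r^n)/(1 - r)
a = 3, r = 2, n = 7
S = 3(1-128)/-1 = 381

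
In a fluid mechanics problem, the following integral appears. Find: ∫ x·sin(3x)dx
By parts: u = x, dv = sin(3x) dx
du = dx, v = -cos(3x)/3
= -x·cos(3x)/3+sin(3x)/3²+C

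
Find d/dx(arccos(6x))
d/dx[arccos(u)]=-u'/√(1-u²), u=6x, u'=6

Answer: -6/√(1-36x²)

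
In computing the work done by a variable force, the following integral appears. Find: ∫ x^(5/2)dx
Power rule: ∫ x^(5/2) dx = x^(7/2)/(7/2)+C

Answer: (2/7)·x^(7/2)+C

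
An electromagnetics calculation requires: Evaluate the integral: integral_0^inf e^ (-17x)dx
integral_0^inf e^(-17x) dx = [-1/17 * e^(-17x)]_0^inf
= 0 - (-1/17) = 1/17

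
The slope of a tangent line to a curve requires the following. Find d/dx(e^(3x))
Chain rule: d/dx[e^u] = e^u · u' where u = 3x
u' = 3

Answer: 3·e^(3x)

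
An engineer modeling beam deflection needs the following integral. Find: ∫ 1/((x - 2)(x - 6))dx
Partial fractions: 1/((x-2)(x-6)) = A/(x-2) + B/(x-6)
A = -1/4, B = 1/4
∫ [-1/4· 1/(x-2) + 1/4· 1/(x-6)] dx
= (1/4)[ln|x-6| - ln|x-2|] + C

Answer: (1/4)·ln|(x-6)/(x-2)| + C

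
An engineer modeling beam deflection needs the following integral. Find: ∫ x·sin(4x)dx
By parts: u = x, dv = sin(4x) dx
du = dx, v = -cos(4x)/4
= -x·cos(4x)/4 + sin(4x)/4² + C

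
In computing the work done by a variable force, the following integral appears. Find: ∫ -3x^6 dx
Using power rule: ∫ -3x^6 dx=-3/7 x^7+C=(-3/7)x^7+C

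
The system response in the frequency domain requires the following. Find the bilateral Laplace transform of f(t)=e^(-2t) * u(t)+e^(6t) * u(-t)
For e^(-2t) * u(t): L = 1/(s + 2), Re(s) > -2
For e^(6t) * u(-t): L = -1/(s-6), Re(s) < 6
Combined: F(s) = 1/(s + 2) - 1/(s-6), -2 < Re(s) < 6

Answer: 1/(s + 2) - 1/(s-6), ROC: -2 < Re(s) < 6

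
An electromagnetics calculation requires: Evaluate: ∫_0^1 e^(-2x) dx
Antiderivative: (1/(-2))e^(-2x)
Evaluate: (1/(-2))(e^-2-1)

Answer: (e^-2-1)/(-2)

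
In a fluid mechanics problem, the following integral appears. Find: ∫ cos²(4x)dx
Using identity cos²(u)=(1 + cos(2u))/2:
∫ (1 + cos(8x))/2 dx=x/2 + sin(8x)/16 + C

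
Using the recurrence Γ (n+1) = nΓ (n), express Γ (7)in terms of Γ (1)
Γ(7)=6Γ(6)=6·5Γ(5)=...=6!·Γ(1)=720·Γ(1)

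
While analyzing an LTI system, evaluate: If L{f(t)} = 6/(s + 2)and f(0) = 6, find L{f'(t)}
L{f'(t)} = s·F(s) - f(0) = 6s/(s + 2) - 6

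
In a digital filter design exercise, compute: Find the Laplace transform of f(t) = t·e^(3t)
L{t·e^(at)} = 1/(s-a)²
L{t·e^(3t)} = 1/(s-3)²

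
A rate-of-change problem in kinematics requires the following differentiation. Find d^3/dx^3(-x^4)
Apply power rule 3 times:
d^1: -4x^3
d^2: -12x^2
d^3: -24x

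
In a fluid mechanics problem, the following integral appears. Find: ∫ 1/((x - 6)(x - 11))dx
Partial fractions: 1/((x-6)(x-11)) = A/(x-6)+B/(x-11)
A = -1/5, B = 1/5
∫ [-1/5· 1/(x-6)+1/5· 1/(x-11)] dx
= (1/5)[ln|x-11| - ln|x-6|]+C

Answer: (1/5)·ln|(x-11)/(x-6)|+C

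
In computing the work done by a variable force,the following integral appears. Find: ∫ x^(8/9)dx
Power rule: ∫ x^(8/9) dx=x^(17/9)/(17/9)+C

Answer: (9/17)·x^(17/9)+C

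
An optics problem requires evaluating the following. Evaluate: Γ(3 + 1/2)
Γ(n+1/2) = (2n)!√π/(4^n·n!)
= 720√π/(64·6) = (15/8)·√π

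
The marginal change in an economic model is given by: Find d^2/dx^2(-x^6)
Apply power rule 2 times:
d^1: -6x^5
d^2: -30x^4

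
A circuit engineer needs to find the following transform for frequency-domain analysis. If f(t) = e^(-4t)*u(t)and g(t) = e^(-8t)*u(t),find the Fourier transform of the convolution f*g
By the convolution theorem: F{f*g}=F(omega)*G(omega)
F(omega)=1/(4+j*omega), G(omega)=1/(8+j*omega)
F{f*g}=1/((4+j*omega)(8+j*omega))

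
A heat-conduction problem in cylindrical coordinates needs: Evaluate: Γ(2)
Γ(n) = (n-1)! for positive integers
Γ(2) = 1! = 1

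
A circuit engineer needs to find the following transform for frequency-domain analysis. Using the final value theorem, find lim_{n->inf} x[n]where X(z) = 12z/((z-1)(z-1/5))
Final value theorem: lim x[n]=lim_{z->1} (z-1) * X(z)
(z-1) * X(z)=12z/(z-1/5)
As z->1: 12/(1 - 1/5)=12/(4/5)=15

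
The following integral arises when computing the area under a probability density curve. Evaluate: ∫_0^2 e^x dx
Antiderivative: e^x
Evaluate: (e^2 - 1)

Answer: e^2 - 1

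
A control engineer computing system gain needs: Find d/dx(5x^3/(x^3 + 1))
Quotient rule: (f/g)' = (f'g - fg')/g²
f = 5x^3, f' = 15x^2
g = x^3 + 1, g' = 3x^2

Answer: (15x^2·(x^3 + 1) - 15x^5)/(x^3 + 1)²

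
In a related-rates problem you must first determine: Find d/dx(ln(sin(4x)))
Chain rule: d/dx[ln(u)] = u'/u where u = sin(4x)
u' = 4cos(4x)

Answer: (4cos(4x))/(sin(4x))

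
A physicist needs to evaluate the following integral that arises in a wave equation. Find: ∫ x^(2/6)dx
Power rule: ∫ x^(1/3) dx=x^(4/3)/(4/3) + C

Answer: (3/4)·x^(4/3) + C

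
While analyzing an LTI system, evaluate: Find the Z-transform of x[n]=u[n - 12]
Using the time-shift property: Z{u[n-12]}=z^(-12)*z/(z-1)
=z^(-11)/(z-1)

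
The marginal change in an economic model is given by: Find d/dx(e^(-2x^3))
Chain rule: d/dx[e^u]=e^u · u' where u=-2x^3
u'=-6x^2

Answer: -6x^2·e^(-2x^3)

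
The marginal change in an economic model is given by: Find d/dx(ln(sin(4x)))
Chain rule: d/dx[ln(u)]=u'/u where u=sin(4x)
u'=4cos(4x)

Answer: (4cos(4x))/(sin(4x))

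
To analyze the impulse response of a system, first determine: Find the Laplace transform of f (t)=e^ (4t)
L{e^(at)}=1/(s-a)
L{e^(4t)}=1/(s-4)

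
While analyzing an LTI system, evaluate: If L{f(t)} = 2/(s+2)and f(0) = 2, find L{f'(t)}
L{f'(t)}=s·F(s) - f(0)=2s/(s+2)-2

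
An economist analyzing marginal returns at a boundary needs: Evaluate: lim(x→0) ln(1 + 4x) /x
L'Hôpital (0/0): lim 4/(1+4x) / 1 = 4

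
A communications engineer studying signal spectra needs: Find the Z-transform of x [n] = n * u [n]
Standard pair: Z{n*u[n]}=z/(z-1)^2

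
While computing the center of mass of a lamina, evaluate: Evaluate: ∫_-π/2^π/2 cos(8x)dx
Antiderivative: sin(8x)/8
Evaluate at bounds: [sin(8·π/2)/8] - [sin(8·-π/2)/8]
= ((0) - (0))/8 = 0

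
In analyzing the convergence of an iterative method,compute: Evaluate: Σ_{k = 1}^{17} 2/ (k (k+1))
Partial fractions: 2/(k(k + 1))=2/k - 2/(k + 1)
Telescoping sum: 2(1 - 1/18)=2·17/18

Answer: 17/9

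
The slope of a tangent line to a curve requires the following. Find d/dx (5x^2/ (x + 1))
Quotient rule: (f/g)' = (f'g - fg')/g²
f = 5x^2, f' = 10x
g = x + 1, g' = 1

Answer: (10x·(x + 1) - 5x^2)/(x + 1)²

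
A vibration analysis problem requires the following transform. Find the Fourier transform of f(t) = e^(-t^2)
The Fourier transform of a Gaussian e^(-t^2) is sqrt(pi) * e^(-omega^2/4).
With a=1: F(omega)=sqrt(pi) * e^(-omega^2/4)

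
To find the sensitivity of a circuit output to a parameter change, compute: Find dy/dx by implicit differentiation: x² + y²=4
Differentiate both sides: 2x + 2y·(dy/dx)=0
Solve: dy/dx=-2x/(2y)=-x/y

Answer: dy/dx=-x/y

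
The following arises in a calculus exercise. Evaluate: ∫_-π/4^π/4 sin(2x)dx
Antiderivative: -cos(2x)/2
Evaluate at bounds: [-cos(2·π/4)/2] - [-cos(2·-π/4)/2]
= (-(0) + (0))/2 = 0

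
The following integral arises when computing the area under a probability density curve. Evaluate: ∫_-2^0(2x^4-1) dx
Step 1: Find antiderivative F(x)=(2/5)x^5 - x
Step 2: F(0) - F(-2)=0 - (-54/5)=54/5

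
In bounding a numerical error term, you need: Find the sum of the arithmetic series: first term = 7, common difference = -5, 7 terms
Last term: a_n = 7 + (7 - 1)·-5 = -23
Sum = n(a_1 + a_n)/2 = 7(7 + (-23))/2 = -56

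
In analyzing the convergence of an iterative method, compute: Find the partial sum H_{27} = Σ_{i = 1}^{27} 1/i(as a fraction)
H_27=1+1/2+1/3+...+1/27
=312536252003/80313433200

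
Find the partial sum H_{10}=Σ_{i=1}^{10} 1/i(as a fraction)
H_10=1 + 1/2 + 1/3 + ... + 1/10
=7381/2520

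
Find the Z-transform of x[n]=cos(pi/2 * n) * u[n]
Z{cos(w0*n)*u[n]} = z(z - cos(w0))/(z^2 - 2z*cos(w0) + 1)
With w0 = pi/2: X(z) = z(z - cos(pi/2))/(z^2 - 2z*cos(pi/2) + 1)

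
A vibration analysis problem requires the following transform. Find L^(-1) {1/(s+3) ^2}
L^(-1){1/(s-a)^n} = t^(n-1)·e^(at)/(n-1)!
Here a = -3, n = 2: t^1·e^(-3t)/1

Answer: t·e^(-3t)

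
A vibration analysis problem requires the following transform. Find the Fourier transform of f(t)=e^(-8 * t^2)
The Fourier transform of a Gaussian e^(-a * t^2) is sqrt(pi/a) * e^(-omega^2/(4a)).
With a = 8: F(omega) = sqrt(pi/8) * e^(-omega^2/32)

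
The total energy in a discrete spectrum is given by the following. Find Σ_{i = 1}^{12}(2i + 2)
= 2·Σ i + 2·12 = 2·78 + 24 = 180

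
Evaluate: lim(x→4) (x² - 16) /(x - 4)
Factor: (x² - 16)=(x-4)(x + 4)
Cancel (x-4): lim(x→4) (x + 4)=8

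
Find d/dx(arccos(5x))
d/dx[arccos(u)] = -u'/√(1-u²), u = 5x, u' = 5

Answer: -5/√(1-25x²)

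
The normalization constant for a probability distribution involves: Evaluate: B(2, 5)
B(x,y) = Γ(x)Γ(y)/Γ(x + y) = (x-1)!(y-1)!/(x + y-1)!
B(2,5) = 1!·4!/6! = 1/30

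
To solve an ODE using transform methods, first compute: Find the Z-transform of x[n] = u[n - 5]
Using the time-shift property: Z{u[n-5]}=z^(-5)*z/(z-1)
=z^(-4)/(z-1)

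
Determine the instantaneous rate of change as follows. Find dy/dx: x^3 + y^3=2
Differentiate: 3x^2+3y^2·(dy/dx) = 0
dy/dx = -3x^2/(3y^2)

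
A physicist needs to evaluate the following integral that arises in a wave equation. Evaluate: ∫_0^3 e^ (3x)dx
Antiderivative: (1/3)e^(3x)
Evaluate: (1/3)(e^9-1)

Answer: (e^9-1)/3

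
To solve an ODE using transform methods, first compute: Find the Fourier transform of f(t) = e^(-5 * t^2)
The Fourier transform of a Gaussian e^(-a*t^2) is sqrt(pi/a)*e^(-omega^2/(4a)).
With a=5: F(omega)=sqrt(pi/5)*e^(-omega^2/20)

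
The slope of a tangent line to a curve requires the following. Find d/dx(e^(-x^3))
Chain rule: d/dx[e^u] = e^u · u' where u = -x^3
u' = -3x^2

Answer: -3x^2·e^(-x^3)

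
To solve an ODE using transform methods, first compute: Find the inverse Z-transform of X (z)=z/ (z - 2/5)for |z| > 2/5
Standard pair: z/(z-a) <-> a^n*u[n] for causal signals
With a=2/5: x[n]=(2/5)^n*u[n]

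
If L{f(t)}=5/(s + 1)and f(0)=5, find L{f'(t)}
L{f'(t)}=s·F(s) - f(0)=5s/(s + 1) - 5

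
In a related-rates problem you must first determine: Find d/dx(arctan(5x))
d/dx[arctan(u)]=u'/(1 + u²), u=5x, u'=5

Answer: 5/(1 + 25x²)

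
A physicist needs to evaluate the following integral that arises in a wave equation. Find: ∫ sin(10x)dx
Using substitution u = 10x: ∫ sin(u) du/10 = -cos(u)/10+C

Answer: (-1/10)cos(10x)+C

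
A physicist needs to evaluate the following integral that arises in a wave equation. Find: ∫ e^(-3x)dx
Since d/dx[e^(-3x)] = -3e^(-3x), we get -1/3 e^(-3x)+C

Answer: (-1/3)e^(-3x)+C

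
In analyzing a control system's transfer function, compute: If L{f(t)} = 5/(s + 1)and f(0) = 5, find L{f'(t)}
L{f'(t)}=s·F(s) - f(0)=5s/(s+1)-5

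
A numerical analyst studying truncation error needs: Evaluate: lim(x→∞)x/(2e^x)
Apply L'Hôpital 1 times (∞/∞ each time):
Eventually get 1!/(2e^x) → 0

Answer: 0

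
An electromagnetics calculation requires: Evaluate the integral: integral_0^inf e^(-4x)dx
integral_0^inf e^(-4x) dx=[-1/4 * e^(-4x)]_0^inf
=0 - (-1/4)=1/4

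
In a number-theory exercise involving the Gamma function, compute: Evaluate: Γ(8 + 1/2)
Γ(n + 1/2)=(2n)!√π/(4^n·n!)
=20922789888000√π/(65536·40320)=(2027025/256)·√π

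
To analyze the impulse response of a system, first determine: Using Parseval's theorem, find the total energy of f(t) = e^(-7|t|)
Parseval's theorem: E = integral |f(t)|^2 dt = (1/2pi) integral |F(omega)|^2 domega
E = integral_{-inf}^{inf} e^(-14|t|) dt = 2*integral_0^inf e^(-14t) dt = 2/(2*7) = 1/7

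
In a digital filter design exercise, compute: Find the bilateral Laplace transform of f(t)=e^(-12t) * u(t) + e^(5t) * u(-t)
For e^(-12t) * u(t): L=1/(s+12), Re(s) > -12
For e^(5t) * u(-t): L=-1/(s-5), Re(s) < 5
Combined: F(s)=1/(s+12)-1/(s-5), -12 < Re(s) < 5

Answer: 1/(s+12)-1/(s-5), ROC: -12 < Re(s) < 5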